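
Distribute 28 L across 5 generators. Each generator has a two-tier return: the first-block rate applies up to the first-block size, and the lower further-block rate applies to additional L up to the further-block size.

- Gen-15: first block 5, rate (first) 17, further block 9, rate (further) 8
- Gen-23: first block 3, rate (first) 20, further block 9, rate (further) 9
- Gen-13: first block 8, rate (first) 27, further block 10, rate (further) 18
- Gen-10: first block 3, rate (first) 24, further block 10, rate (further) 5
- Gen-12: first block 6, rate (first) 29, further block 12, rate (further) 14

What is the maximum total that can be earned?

666

Order all 10 blocks by rate: Gen-12/tier1 29 > Gen-13/tier1 27 > Gen-10/tier1 24 > Gen-23/tier1 20 > Gen-13/tier2 18 > Gen-15/tier1 17 > Gen-12/tier2 14 > Gen-23/tier2 9 > Gen-15/tier2 8 > Gen-10/tier2 5.
Fill Gen-12 tier1 block (6 at 29) → 22 left.
Gen-13/tier1 (27): +8 → 14 left.
Gen-10 tier1 at 24: fill all 3 → 11 left.
Gen-23 tier1 at 20: fill all 3 → 8 left.
Gen-13 tier2 at 18: only 8 left, fill 8.
Total = 29×6 + 27×8 + 24×3 + 20×3 + 18×8 = 666.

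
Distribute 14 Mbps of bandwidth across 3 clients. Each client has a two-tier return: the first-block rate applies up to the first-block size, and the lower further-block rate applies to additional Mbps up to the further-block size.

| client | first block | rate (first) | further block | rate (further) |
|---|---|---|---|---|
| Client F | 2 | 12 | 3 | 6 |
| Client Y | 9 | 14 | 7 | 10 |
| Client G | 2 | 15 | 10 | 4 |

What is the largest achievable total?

Rank every tier by rate: Client G/tier1 15 > Client Y/tier1 14 > Client F/tier1 12 > Client Y/tier2 10 > Client F/tier2 6 > Client G/tier2 4.
Client G/tier1 (15): +2 → 12 left.
Fill Client Y tier1 block (9 at 14) → 3 left.
Client F tier1 at 12: fill all 2 → 1 left.
Client Y/tier2: +1 of 7 at 10; pool empty.
Total = 15×2 + 14×9 + 12×2 + 10×1 = 190.

190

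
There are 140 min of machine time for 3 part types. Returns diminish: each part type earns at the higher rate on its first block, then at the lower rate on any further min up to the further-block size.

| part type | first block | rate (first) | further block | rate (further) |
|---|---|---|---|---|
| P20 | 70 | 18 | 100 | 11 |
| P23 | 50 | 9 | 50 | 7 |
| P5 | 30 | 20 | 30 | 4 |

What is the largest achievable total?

Order all 6 blocks by rate: P5/T1 20 > P20/T1 18 > P20/T2 11 > P23/T1 9 > P23/T2 7 > P5/T2 4.
Fill P5 T1 block (30 at 20) ; 110 left.
P20 T1 at 18: fill all 70 ; 40 left.
40 remain; put them into P20 T2 at 11.
Total = 20×30 + 18×70 + 11×40 = 2300.

2300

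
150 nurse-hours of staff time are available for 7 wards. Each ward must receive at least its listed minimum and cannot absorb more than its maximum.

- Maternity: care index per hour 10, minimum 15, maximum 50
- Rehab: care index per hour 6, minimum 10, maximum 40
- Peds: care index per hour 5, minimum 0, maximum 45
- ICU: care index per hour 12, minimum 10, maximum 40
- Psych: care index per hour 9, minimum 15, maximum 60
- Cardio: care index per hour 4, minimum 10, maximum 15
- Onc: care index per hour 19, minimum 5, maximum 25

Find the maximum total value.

1690

Meeting every minimum uses 15+10+0+10+15+10+5 = 65 nurse-hours, leaving 85.
Rank by care index per hour: Onc 19 > ICU 12 > Maternity 10 > Psych 9 > Rehab 6 > Peds 5 > Cardio 4.
Onc: +20 to 25 (cap) → 65 left.
Give ICU 30 more to hit its cap of 40 → 35 left.
Maternity takes 35 more to reach its cap of 50 → 0 left.
Total = 10×50 + 6×10 + 12×40 + 9×15 + 4×10 + 19×25 = 1690.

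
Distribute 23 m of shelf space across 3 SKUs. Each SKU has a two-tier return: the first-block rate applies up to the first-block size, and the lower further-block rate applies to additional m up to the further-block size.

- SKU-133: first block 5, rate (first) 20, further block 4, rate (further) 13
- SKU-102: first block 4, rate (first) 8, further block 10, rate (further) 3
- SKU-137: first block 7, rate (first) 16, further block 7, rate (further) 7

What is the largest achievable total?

317

Rank every tier by rate: SKU-133/first 20 > SKU-137/first 16 > SKU-133/second 13 > SKU-102/first 8 > SKU-137/second 7 > SKU-102/second 3.
SKU-133 first at 20: fill all 5 ; 18 left.
SKU-137/first (16): +7 ; 11 left.
Fill SKU-133 second block (4 at 13) ; 7 left.
Fill SKU-102 first block (4 at 8) ; 3 left.
SKU-137 second at 7: only 3 left, fill 3.
Total = 20×5 + 16×7 + 13×4 + 8×4 + 7×3 = 317.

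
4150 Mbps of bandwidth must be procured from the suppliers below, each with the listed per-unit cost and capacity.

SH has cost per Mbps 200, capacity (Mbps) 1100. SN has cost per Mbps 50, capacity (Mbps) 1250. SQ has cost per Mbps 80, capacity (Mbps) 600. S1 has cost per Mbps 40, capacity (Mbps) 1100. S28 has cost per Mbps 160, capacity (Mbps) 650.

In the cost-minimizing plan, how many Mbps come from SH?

Fill from the cheapest supplier first.
S1 (40): use full 1100 → 3050 Mbps to go.
Take 1250 from SN at 50 → need 1800 more.
Take 600 from SQ at 80 → need 1200 more.
S28 (160): use full 650 → 550 Mbps to go.
Take 550 from SH at 200 to finish.

550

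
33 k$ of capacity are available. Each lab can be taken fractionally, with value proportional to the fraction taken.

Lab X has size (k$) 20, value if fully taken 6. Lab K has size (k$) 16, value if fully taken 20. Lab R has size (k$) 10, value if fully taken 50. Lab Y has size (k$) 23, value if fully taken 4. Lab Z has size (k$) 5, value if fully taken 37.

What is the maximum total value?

107.6

Sort by value density: Lab Z 37/5≈7.4, Lab R 50/10≈5, Lab K 20/16≈1.25, Lab X 6/20≈0.3, Lab Y 4/23≈0.174.
Lab Z: take in full, 5 k$ for value 37 ; 28 left.
Lab R: take in full, 10 k$ for value 50 ; 18 left.
Take all of Lab K (16 k$, value 20) ; 2 k$ left.
2 k$ left: a 2/20 share of Lab X gives 6×2/20 = 0.6.
Total value = 107.6.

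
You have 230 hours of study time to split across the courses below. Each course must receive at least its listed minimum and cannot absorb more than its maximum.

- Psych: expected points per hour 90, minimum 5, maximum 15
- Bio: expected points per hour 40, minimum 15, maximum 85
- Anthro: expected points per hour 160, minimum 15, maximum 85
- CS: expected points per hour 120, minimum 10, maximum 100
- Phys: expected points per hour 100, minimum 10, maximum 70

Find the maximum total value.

Meeting every minimum uses 5+15+15+10+10 = 55 hours, leaving 175.
Order the courses by expected points per hour: Anthro 160 > CS 120 > Phys 100 > Psych 90 > Bio 40.
Anthro takes 70 more to reach its cap of 85 — 105 left.
CS: +90 to 100 (cap) — 15 left.
Only 15 left; Phys takes them to reach 25.
Total = 90×5 + 40×15 + 160×85 + 120×100 + 100×25 = 29150.

29150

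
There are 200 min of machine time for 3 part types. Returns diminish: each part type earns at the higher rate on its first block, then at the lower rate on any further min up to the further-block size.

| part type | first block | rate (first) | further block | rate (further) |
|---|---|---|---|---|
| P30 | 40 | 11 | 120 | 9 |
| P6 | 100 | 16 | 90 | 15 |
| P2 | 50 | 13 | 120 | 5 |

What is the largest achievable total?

Order all 6 blocks by rate: P6/first 16 > P6/second 15 > P2/first 13 > P30/first 11 > P30/second 9 > P2/second 5.
P6 first at 16: fill all 100 ; 100 left.
P6/second (15): +90 ; 10 left.
P2/first: +10 of 50 at 13; pool empty.
Total = 16×100 + 15×90 + 13×10 = 3080.

3080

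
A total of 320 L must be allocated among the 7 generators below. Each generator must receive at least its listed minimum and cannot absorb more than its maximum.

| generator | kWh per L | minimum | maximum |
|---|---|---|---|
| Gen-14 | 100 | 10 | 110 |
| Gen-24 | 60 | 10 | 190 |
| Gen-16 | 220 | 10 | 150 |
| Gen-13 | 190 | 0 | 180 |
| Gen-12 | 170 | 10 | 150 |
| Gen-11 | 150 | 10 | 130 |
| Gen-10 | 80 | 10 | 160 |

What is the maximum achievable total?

61400

Meeting every minimum uses 10+10+10+0+10+10+10 = 60 L, leaving 260.
Highest kWh per L first: Gen-16 220 > Gen-13 190 > Gen-12 170 > Gen-11 150 > Gen-14 100 > Gen-10 80 > Gen-24 60.
Gen-16 takes 140 more to reach its cap of 150 → 120 left.
Gen-13: +120 (room for 180) → 120. Pool exhausted.
Total = 100×10 + 60×10 + 220×150 + 190×120 + 170×10 + 150×10 + 80×10 = 61400.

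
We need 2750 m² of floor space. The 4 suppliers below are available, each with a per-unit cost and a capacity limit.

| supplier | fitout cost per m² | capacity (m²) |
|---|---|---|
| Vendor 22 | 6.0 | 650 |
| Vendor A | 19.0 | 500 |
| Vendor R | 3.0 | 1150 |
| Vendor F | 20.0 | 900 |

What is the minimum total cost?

25850

Cheapest first:
Take 1150 from Vendor R at 3.0 ; need 1600 more.
Vendor 22 at 6.0: take all 650 m² ; 950 still needed.
Vendor A at 19.0: take all 500 m² ; 450 still needed.
Vendor F at 20.0: take 450 of its 900 ; requirement met.
Cost = 1150×3.0 + 650×6.0 + 500×19.0 + 450×20.0 = 25850.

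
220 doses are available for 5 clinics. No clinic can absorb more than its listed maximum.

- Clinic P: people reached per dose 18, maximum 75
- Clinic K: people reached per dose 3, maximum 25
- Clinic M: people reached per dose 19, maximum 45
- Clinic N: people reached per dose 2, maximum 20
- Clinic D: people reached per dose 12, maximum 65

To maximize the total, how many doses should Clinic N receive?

10

Order the clinics by people reached per dose: Clinic M 19 > Clinic P 18 > Clinic D 12 > Clinic K 3 > Clinic N 2.
Clinic M takes 45 to reach its cap of 45 — 175 left.
Clinic P: +75 to 75 (cap) — 100 left.
Clinic D takes 65 to reach its cap of 65 — 35 left.
Clinic K: +25 to 25 (cap) — 10 left.
Clinic N has room for 20 but only 10 remain, so it gets 10.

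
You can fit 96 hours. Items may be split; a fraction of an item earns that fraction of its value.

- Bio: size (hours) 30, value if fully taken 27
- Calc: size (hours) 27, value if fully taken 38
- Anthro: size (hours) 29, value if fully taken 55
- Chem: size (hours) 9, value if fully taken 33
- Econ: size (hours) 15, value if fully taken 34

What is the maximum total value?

Sort by value density: Chem 33/9≈3.67, Econ 34/15≈2.27, Anthro 55/29≈1.9, Calc 38/27≈1.41, Bio 27/30≈0.9.
Chem: take in full, 9 hours for value 33 ; 87 left.
All 15 hours of Econ fit (value 34) ; 72 remain.
Take all of Anthro (29 hours, value 55) ; 43 hours left.
Take all of Calc (27 hours, value 38) ; 16 hours left.
Fill the last 16 hours with part of Bio: 16/30 of it earns 14.4.
Total value = 174.4.

174.4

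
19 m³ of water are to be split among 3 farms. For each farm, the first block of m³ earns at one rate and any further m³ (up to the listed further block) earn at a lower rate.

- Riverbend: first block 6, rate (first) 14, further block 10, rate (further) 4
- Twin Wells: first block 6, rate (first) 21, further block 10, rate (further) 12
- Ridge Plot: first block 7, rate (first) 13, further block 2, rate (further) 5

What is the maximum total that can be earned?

301

Order all 6 blocks by rate: Twin Wells/T1 21 > Riverbend/T1 14 > Ridge Plot/T1 13 > Twin Wells/T2 12 > Ridge Plot/T2 5 > Riverbend/T2 4.
Fill Twin Wells T1 block (6 at 21) ; 13 left.
Riverbend T1 at 14: fill all 6 ; 7 left.
Ridge Plot T1 at 13: fill all 7 ; 0 left.
Total = 21×6 + 14×6 + 13×7 = 301.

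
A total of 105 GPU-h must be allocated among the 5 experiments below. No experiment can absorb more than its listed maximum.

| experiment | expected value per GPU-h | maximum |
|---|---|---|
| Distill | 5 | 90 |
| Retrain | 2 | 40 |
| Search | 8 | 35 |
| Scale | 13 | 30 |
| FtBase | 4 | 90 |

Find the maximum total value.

870

Order the experiments by expected value per GPU-h: Scale 13 > Search 8 > Distill 5 > FtBase 4 > Retrain 2.
Give Scale 30 to hit its cap of 30 — 75 left.
Search: +35 to 35 (cap) — 40 left.
Distill has room for 90 but only 40 remain, so it gets 40.
Total = 5×40 + 8×35 + 13×30 = 870.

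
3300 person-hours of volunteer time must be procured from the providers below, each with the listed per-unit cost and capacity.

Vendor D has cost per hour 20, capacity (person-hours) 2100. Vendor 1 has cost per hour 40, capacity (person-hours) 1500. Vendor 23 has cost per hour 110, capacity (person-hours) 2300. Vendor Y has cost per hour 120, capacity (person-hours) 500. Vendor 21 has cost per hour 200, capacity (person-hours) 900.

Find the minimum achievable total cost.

90000

Use providers in increasing cost order.
Vendor D at 20: take all 2100 person-hours — 1200 still needed.
Vendor 1 (40): take the remaining 1200 — done.
Vendor 23, Vendor Y, Vendor 21: unused.
Cost = 2100×20 + 1200×40 = 90000.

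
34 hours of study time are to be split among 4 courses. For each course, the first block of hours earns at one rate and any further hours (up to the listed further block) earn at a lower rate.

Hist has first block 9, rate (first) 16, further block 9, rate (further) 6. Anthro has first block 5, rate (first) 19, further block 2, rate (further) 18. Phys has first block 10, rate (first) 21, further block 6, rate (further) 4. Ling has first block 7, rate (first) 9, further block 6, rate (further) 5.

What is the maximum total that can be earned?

554

Rank every tier by rate: Phys/first 21 > Anthro/first 19 > Anthro/second 18 > Hist/first 16 > Ling/first 9 > Hist/second 6 > Ling/second 5 > Phys/second 4.
Phys first at 21: fill all 10 → 24 left.
Anthro/first (19): +5 → 19 left.
Anthro second at 18: fill all 2 → 17 left.
Hist first at 16: fill all 9 → 8 left.
Ling first at 9: fill all 7 → 1 left.
Hist/second: +1 of 9 at 6; pool empty.
Total = 21×10 + 19×5 + 18×2 + 16×9 + 9×7 + 6×1 = 554.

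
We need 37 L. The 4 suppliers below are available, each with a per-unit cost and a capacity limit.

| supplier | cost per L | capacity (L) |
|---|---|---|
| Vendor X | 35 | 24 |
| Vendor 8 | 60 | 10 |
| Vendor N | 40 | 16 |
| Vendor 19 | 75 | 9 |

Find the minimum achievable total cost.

Cheapest first:
Vendor X (35): use full 24 → 13 L to go.
Vendor N at 40: take 13 of its 16 → requirement met.
Vendor 8, Vendor 19: unused.
Cost = 24×35 + 13×40 = 1360.

1360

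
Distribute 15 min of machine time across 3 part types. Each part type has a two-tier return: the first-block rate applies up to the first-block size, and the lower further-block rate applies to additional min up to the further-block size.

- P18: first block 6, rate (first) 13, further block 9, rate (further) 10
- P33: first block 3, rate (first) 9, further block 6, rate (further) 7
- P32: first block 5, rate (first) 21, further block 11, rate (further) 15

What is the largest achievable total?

Rank every tier by rate: P32/tier1 21 > P32/tier2 15 > P18/tier1 13 > P18/tier2 10 > P33/tier1 9 > P33/tier2 7.
Fill P32 tier1 block (5 at 21) — 10 left.
P32/tier2: +10 of 11 at 15; pool empty.
Total = 21×5 + 15×10 = 255.

255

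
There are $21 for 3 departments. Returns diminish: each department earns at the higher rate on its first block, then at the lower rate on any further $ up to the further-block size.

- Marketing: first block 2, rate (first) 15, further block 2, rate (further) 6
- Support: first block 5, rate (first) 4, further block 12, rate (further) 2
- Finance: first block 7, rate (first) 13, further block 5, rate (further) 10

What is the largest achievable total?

Order all 6 blocks by rate: Marketing/T1 15 > Finance/T1 13 > Finance/T2 10 > Marketing/T2 6 > Support/T1 4 > Support/T2 2.
Marketing T1 at 15: fill all 2 → 19 left.
Fill Finance T1 block (7 at 13) → 12 left.
Finance/T2 (10): +5 → 7 left.
Fill Marketing T2 block (2 at 6) → 5 left.
Support T1 at 4: fill all 5 → 0 left.
Total = 15×2 + 13×7 + 10×5 + 6×2 + 4×5 = 203.

203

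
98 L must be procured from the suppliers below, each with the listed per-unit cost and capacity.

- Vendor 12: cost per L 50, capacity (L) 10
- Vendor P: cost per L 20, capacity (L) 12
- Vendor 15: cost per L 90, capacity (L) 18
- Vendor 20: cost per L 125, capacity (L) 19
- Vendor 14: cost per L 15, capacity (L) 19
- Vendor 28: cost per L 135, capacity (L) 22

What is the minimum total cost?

Cheapest first:
Vendor 14 (15): use full 19 → 79 L to go.
Vendor P (20): use full 12 → 67 L to go.
Take 10 from Vendor 12 at 50 → need 57 more.
Vendor 15 at 90: take all 18 L → 39 still needed.
Vendor 20 at 125: take all 19 L → 20 still needed.
Vendor 28 at 135: take 20 of its 22 → requirement met.
Cost = 19×15 + 12×20 + 10×50 + 18×90 + 19×125 + 20×135 = 7720.

7720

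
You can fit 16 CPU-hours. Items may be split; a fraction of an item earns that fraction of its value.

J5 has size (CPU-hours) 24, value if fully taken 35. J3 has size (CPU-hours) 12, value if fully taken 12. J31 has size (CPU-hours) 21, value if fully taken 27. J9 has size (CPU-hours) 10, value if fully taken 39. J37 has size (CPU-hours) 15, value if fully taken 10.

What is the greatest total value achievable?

47.75

Best value per unit of size first: J9 39/10≈3.9, J5 35/24≈1.46, J31 27/21≈1.29, J3 12/12≈1, J37 10/15≈0.667.
Take all of J9 (10 CPU-hours, value 39) → 6 CPU-hours left.
Only 6 CPU-hours remain; take 6/24 of J5 for value 35×6/24 = 8.75.
Total value = 47.75.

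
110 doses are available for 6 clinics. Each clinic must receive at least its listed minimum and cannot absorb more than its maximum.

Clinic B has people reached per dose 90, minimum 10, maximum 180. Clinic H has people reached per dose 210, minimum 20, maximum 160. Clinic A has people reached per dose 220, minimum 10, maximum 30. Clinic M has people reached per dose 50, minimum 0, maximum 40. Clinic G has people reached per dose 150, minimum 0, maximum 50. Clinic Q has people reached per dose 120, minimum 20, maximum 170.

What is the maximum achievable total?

Meeting every minimum uses 10+20+10+0+0+20 = 60 doses, leaving 50.
Order the clinics by people reached per dose: Clinic A 220 > Clinic H 210 > Clinic G 150 > Clinic Q 120 > Clinic B 90 > Clinic M 50.
Clinic A takes 20 more to reach its cap of 30 — 30 left.
Clinic H: +30 (room for 140) → 50. Pool exhausted.
Total = 90×10 + 210×50 + 220×30 + 120×20 = 20400.

20400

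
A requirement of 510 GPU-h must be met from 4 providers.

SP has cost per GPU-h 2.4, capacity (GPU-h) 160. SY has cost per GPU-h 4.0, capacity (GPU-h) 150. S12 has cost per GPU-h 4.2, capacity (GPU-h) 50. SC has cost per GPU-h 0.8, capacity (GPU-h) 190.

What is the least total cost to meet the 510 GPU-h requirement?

Cheapest first:
SC at 0.8: take all 190 GPU-h ; 320 still needed.
SP (2.4): use full 160 ; 160 GPU-h to go.
Take 150 from SY at 4.0 ; need 10 more.
S12 at 4.2: take 10 of its 50 ; requirement met.
Cost = 190×0.8 + 160×2.4 + 150×4.0 + 10×4.2 = 1178.

1178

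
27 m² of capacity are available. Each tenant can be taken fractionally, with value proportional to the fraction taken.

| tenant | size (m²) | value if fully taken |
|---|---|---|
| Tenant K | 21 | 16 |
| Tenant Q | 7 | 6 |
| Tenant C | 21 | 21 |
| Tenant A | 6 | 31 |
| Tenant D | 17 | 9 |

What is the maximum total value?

Rank by value-to-size ratio: Tenant A 31/6≈5.17, Tenant C 21/21≈1, Tenant Q 6/7≈0.857, Tenant K 16/21≈0.762, Tenant D 9/17≈0.529.
All 6 m² of Tenant A fit (value 31) — 21 remain.
Tenant C: take in full, 21 m² for value 21 — 0 left.
Total value = 52.

52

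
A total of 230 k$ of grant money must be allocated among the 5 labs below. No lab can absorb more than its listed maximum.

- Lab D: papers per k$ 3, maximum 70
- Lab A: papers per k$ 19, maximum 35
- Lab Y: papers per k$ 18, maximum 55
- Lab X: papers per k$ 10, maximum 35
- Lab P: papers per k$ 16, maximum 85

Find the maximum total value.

Rank by papers per k$: Lab A 19 > Lab Y 18 > Lab P 16 > Lab X 10 > Lab D 3.
Lab A takes 35 to reach its cap of 35 — 195 left.
Lab Y takes 55 to reach its cap of 55 — 140 left.
Lab P: +85 to 85 (cap) — 55 left.
Give Lab X 35 to hit its cap of 35 — 20 left.
Lab D: +20 (room for 70) → 20. Pool exhausted.
Total = 3×20 + 19×35 + 18×55 + 10×35 + 16×85 = 3425.

3425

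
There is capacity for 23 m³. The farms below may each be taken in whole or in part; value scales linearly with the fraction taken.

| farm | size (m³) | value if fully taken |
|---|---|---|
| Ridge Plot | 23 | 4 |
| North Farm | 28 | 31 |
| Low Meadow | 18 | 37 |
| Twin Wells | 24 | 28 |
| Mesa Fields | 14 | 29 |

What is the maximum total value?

Best value per unit of size first: Mesa Fields 29/14≈2.07, Low Meadow 37/18≈2.06, Twin Wells 28/24≈1.17, North Farm 31/28≈1.11, Ridge Plot 4/23≈0.174.
Take all of Mesa Fields (14 m³, value 29) → 9 m³ left.
9 m³ left: a 9/18 share of Low Meadow gives 37×9/18 = 18.5.
Total value = 47.5.

47.5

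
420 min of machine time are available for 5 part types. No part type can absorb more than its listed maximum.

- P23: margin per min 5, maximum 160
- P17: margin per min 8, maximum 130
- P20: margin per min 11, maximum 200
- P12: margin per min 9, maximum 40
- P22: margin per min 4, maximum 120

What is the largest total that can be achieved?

Rank by margin per min: P20 11 > P12 9 > P17 8 > P23 5 > P22 4.
P20: +200 to 200 (cap) — 220 left.
P12: +40 to 40 (cap) — 180 left.
P17 takes 130 to reach its cap of 130 — 50 left.
P23 has room for 160 but only 50 remain, so it gets 50.
Total = 5×50 + 8×130 + 11×200 + 9×40 = 3850.

3850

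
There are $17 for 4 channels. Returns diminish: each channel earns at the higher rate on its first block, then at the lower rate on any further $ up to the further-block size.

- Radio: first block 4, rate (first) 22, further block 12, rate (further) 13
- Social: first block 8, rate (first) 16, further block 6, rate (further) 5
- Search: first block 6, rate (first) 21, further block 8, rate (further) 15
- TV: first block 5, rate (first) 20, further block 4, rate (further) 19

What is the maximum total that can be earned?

Treat each block as its own option and order by rate: Radio/tier1 22 > Search/tier1 21 > TV/tier1 20 > TV/tier2 19 > Social/tier1 16 > Search/tier2 15 > Radio/tier2 13 > Social/tier2 5.
Radio tier1 at 22: fill all 4 ; 13 left.
Fill Search tier1 block (6 at 21) ; 7 left.
Fill TV tier1 block (5 at 20) ; 2 left.
TV/tier2: +2 of 4 at 19; pool empty.
Total = 22×4 + 21×6 + 20×5 + 19×2 = 352.

352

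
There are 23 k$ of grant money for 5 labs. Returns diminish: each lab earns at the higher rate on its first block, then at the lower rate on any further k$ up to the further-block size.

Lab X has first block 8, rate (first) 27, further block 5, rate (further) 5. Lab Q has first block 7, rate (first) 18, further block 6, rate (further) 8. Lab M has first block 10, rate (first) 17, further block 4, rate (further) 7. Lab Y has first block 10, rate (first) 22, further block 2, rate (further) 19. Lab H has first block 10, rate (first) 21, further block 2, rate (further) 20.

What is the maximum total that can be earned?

Rank every tier by rate: Lab X/T1 27 > Lab Y/T1 22 > Lab H/T1 21 > Lab H/T2 20 > Lab Y/T2 19 > Lab Q/T1 18 > Lab M/T1 17 > Lab Q/T2 8 > Lab M/T2 7 > Lab X/T2 5.
Lab X T1 at 27: fill all 8 ; 15 left.
Lab Y T1 at 22: fill all 10 ; 5 left.
Lab H/T1: +5 of 10 at 21; pool empty.
Total = 27×8 + 22×10 + 21×5 = 541.

541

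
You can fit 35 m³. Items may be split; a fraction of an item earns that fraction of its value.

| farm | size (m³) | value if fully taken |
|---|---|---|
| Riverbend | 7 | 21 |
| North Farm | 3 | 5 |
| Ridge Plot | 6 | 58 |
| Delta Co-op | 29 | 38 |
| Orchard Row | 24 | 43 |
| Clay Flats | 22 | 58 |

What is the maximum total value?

Best value per unit of size first: Ridge Plot 58/6≈9.67, Riverbend 21/7≈3, Clay Flats 58/22≈2.64, Orchard Row 43/24≈1.79, North Farm 5/3≈1.67, Delta Co-op 38/29≈1.31.
Take all of Ridge Plot (6 m³, value 58) ; 29 m³ left.
Riverbend: take in full, 7 m³ for value 21 ; 22 left.
Clay Flats: take in full, 22 m³ for value 58 ; 0 left.
Total value = 137.

137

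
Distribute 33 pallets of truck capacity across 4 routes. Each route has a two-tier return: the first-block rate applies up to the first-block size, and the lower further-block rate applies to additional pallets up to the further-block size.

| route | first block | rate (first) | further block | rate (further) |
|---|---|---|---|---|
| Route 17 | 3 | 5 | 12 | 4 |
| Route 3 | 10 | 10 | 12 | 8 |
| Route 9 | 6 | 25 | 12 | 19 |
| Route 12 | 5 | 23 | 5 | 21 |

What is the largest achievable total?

Order all 8 blocks by rate: Route 9/T1 25 > Route 12/T1 23 > Route 12/T2 21 > Route 9/T2 19 > Route 3/T1 10 > Route 3/T2 8 > Route 17/T1 5 > Route 17/T2 4.
Fill Route 9 T1 block (6 at 25) → 27 left.
Fill Route 12 T1 block (5 at 23) → 22 left.
Fill Route 12 T2 block (5 at 21) → 17 left.
Fill Route 9 T2 block (12 at 19) → 5 left.
Route 3/T1: +5 of 10 at 10; pool empty.
Total = 25×6 + 23×5 + 21×5 + 19×12 + 10×5 = 648.

648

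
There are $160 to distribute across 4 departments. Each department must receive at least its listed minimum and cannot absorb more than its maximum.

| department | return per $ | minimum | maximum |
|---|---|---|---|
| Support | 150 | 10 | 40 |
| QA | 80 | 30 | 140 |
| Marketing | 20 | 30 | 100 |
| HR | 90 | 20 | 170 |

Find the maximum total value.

14400

Meeting every minimum uses 10+30+30+20 = 90 $, leaving 70.
Rank by return per $: Support 150 > HR 90 > QA 80 > Marketing 20.
Support takes 30 more to reach its cap of 40 ; 40 left.
Only 40 left; HR takes them to reach 60.
Total = 150×40 + 80×30 + 20×30 + 90×60 = 14400.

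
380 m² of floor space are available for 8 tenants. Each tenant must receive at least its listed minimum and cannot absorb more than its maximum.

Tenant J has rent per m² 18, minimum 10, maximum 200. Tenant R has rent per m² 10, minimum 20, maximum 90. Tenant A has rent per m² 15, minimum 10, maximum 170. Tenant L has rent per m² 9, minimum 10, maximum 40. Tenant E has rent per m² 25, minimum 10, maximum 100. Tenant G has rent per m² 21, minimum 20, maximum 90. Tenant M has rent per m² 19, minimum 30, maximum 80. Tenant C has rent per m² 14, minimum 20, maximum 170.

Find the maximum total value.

Meeting every minimum uses 10+20+10+10+10+20+30+20 = 130 m², leaving 250.
Rank by rent per m²: Tenant E 25 > Tenant G 21 > Tenant M 19 > Tenant J 18 > Tenant A 15 > Tenant C 14 > Tenant R 10 > Tenant L 9.
Tenant E: +90 to 100 (cap) — 160 left.
Give Tenant G 70 more to hit its cap of 90 — 90 left.
Tenant M: +50 to 80 (cap) — 40 left.
Tenant J has room for 190 more but only 40 remain, so it gets 50.
Total = 18×50 + 10×20 + 15×10 + 9×10 + 25×100 + 21×90 + 19×80 + 14×20 = 7530.

7530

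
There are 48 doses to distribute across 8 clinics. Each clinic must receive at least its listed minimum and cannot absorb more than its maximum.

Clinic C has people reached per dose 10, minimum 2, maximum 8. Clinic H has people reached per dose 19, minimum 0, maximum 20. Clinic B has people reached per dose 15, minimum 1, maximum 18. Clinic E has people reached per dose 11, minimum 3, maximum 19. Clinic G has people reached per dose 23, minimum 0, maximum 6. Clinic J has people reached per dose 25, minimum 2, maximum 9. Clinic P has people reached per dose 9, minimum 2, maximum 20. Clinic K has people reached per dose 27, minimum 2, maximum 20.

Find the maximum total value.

Meeting every minimum uses 2+0+1+3+0+2+2+2 = 12 doses, leaving 36.
Rank by people reached per dose: Clinic K 27 > Clinic J 25 > Clinic G 23 > Clinic H 19 > Clinic B 15 > Clinic E 11 > Clinic C 10 > Clinic P 9.
Clinic K: +18 to 20 (cap) → 18 left.
Give Clinic J 7 more to hit its cap of 9 → 11 left.
Clinic G takes 6 more to reach its cap of 6 → 5 left.
Clinic H has room for 20 more but only 5 remain, so it gets 5.
Total = 10×2 + 19×5 + 15×1 + 11×3 + 23×6 + 25×9 + 9×2 + 27×20 = 1084.

1084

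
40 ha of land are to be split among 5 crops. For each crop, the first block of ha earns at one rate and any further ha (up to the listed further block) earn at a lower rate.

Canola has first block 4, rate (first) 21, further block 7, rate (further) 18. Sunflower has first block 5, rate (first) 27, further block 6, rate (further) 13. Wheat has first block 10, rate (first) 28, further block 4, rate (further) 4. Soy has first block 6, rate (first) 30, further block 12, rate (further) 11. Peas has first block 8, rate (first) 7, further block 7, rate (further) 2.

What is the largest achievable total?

905

Treat each block as its own option and order by rate: Soy/first 30 > Wheat/first 28 > Sunflower/first 27 > Canola/first 21 > Canola/second 18 > Sunflower/second 13 > Soy/second 11 > Peas/first 7 > Wheat/second 4 > Peas/second 2.
Fill Soy first block (6 at 30) ; 34 left.
Wheat first at 28: fill all 10 ; 24 left.
Fill Sunflower first block (5 at 27) ; 19 left.
Canola first at 21: fill all 4 ; 15 left.
Canola second at 18: fill all 7 ; 8 left.
Sunflower/second (13): +6 ; 2 left.
Soy/second: +2 of 12 at 11; pool empty.
Total = 30×6 + 28×10 + 27×5 + 21×4 + 18×7 + 13×6 + 11×2 = 905.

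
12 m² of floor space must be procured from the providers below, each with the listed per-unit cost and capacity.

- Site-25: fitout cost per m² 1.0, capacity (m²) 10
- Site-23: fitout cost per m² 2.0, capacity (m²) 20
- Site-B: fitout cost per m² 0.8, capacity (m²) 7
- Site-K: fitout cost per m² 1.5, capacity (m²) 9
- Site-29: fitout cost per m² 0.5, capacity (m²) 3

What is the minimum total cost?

9.1

Use providers in increasing cost order.
Site-29 at 0.5: take all 3 m² — 9 still needed.
Site-B at 0.8: take all 7 m² — 2 still needed.
Site-25 at 1.0: take 2 of its 10 — requirement met.
Site-K, Site-23: unused.
Cost = 3×0.5 + 7×0.8 + 2×1.0 = 9.1.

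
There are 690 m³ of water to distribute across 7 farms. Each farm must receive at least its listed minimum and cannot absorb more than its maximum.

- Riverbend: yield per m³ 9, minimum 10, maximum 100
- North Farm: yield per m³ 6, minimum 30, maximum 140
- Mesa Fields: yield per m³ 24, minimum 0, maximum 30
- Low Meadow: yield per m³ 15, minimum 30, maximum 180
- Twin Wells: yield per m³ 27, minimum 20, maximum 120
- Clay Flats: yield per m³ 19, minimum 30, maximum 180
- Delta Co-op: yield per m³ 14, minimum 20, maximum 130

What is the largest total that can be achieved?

12260

Meeting every minimum uses 10+30+0+30+20+30+20 = 140 m³, leaving 550.
Highest yield per m³ first: Twin Wells 27 > Mesa Fields 24 > Clay Flats 19 > Low Meadow 15 > Delta Co-op 14 > Riverbend 9 > North Farm 6.
Twin Wells takes 100 more to reach its cap of 120 → 450 left.
Mesa Fields takes 30 more to reach its cap of 30 → 420 left.
Clay Flats: +150 to 180 (cap) → 270 left.
Low Meadow takes 150 more to reach its cap of 180 → 120 left.
Delta Co-op takes 110 more to reach its cap of 130 → 10 left.
Only 10 left; Riverbend takes them to reach 20.
Total = 9×20 + 6×30 + 24×30 + 15×180 + 27×120 + 19×180 + 14×130 = 12260.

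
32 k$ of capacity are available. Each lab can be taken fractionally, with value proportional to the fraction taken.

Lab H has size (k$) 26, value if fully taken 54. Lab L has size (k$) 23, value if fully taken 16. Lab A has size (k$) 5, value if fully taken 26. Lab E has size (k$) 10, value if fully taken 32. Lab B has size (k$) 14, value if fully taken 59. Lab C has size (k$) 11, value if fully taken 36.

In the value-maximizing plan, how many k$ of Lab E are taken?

2

Sort by value density: Lab A 26/5≈5.2, Lab B 59/14≈4.21, Lab C 36/11≈3.27, Lab E 32/10≈3.2, Lab H 54/26≈2.08, Lab L 16/23≈0.696.
Lab A: take in full, 5 k$ for value 26 → 27 left.
Lab B: take in full, 14 k$ for value 59 → 13 left.
All 11 k$ of Lab C fit (value 36) → 2 remain.
Fill the last 2 k$ with part of Lab E: 2/10 of it earns 6.4.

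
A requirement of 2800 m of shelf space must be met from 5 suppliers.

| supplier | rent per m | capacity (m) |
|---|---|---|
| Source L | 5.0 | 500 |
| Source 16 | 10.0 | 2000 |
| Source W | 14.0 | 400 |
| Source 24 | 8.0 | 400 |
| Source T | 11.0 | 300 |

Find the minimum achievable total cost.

Use suppliers in increasing cost order.
Take 500 from Source L at 5.0 → need 2300 more.
Source 24 at 8.0: take all 400 m → 1900 still needed.
Source 16 (10.0): take the remaining 1900 → done.
Source T, Source W: unused.
Cost = 500×5.0 + 400×8.0 + 1900×10.0 = 24700.

24700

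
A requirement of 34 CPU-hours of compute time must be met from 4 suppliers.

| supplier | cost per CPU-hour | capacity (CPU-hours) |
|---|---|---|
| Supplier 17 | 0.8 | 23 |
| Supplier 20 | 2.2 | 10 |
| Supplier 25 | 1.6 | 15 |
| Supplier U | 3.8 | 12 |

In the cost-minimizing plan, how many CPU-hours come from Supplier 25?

11

Fill from the cheapest supplier first.
Supplier 17 (0.8): use full 23 — 11 CPU-hours to go.
Supplier 25 (1.6): take the remaining 11 — done.
Supplier 20, Supplier U: unused.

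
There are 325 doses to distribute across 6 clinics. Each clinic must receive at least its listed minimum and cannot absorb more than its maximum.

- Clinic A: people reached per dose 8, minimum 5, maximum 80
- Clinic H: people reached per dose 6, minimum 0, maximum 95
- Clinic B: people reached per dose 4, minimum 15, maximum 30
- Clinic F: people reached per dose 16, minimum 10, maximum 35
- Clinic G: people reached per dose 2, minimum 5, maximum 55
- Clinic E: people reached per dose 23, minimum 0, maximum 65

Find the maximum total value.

3425

Meeting every minimum uses 5+0+15+10+5+0 = 35 doses, leaving 290.
Highest people reached per dose first: Clinic E 23 > Clinic F 16 > Clinic A 8 > Clinic H 6 > Clinic B 4 > Clinic G 2.
Clinic E takes 65 more to reach its cap of 65 — 225 left.
Clinic F: +25 to 35 (cap) — 200 left.
Give Clinic A 75 more to hit its cap of 80 — 125 left.
Give Clinic H 95 more to hit its cap of 95 — 30 left.
Clinic B takes 15 more to reach its cap of 30 — 15 left.
Clinic G: +15 (room for 50) → 20. Pool exhausted.
Total = 8×80 + 6×95 + 4×30 + 16×35 + 2×20 + 23×65 = 3425.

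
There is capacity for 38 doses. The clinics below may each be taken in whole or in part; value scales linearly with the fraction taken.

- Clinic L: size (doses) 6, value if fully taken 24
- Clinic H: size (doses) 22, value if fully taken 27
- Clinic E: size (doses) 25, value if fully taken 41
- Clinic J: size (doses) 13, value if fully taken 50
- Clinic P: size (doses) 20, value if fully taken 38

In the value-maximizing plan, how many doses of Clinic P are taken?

19

Sort by value density: Clinic L 24/6≈4, Clinic J 50/13≈3.85, Clinic P 38/20≈1.9, Clinic E 41/25≈1.64, Clinic H 27/22≈1.23.
Clinic L: take in full, 6 doses for value 24 ; 32 left.
All 13 doses of Clinic J fit (value 50) ; 19 remain.
Fill the last 19 doses with part of Clinic P: 19/20 of it earns 36.1.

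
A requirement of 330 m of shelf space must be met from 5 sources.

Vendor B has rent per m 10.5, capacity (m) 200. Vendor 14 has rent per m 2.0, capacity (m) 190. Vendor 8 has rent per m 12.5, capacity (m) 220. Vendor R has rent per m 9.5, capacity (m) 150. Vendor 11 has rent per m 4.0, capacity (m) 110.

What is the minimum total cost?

1105

Fill from the cheapest source first.
Take 190 from Vendor 14 at 2.0 → need 140 more.
Vendor 11 at 4.0: take all 110 m → 30 still needed.
Vendor R at 9.5: take 30 of its 150 → requirement met.
Vendor B, Vendor 8: unused.
Cost = 190×2.0 + 110×4.0 + 30×9.5 = 1105.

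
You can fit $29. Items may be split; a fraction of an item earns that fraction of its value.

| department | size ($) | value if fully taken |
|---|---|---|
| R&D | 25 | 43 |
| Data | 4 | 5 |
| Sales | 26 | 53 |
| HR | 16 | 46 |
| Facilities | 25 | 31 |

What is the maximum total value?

72.5

Sort by value density: HR 46/16≈2.88, Sales 53/26≈2.04, R&D 43/25≈1.72, Data 5/4≈1.25, Facilities 31/25≈1.24.
All 16 $ of HR fit (value 46) → 13 remain.
Only 13 $ remain; take 13/26 of Sales for value 53×13/26 = 26.5.
Total value = 72.5.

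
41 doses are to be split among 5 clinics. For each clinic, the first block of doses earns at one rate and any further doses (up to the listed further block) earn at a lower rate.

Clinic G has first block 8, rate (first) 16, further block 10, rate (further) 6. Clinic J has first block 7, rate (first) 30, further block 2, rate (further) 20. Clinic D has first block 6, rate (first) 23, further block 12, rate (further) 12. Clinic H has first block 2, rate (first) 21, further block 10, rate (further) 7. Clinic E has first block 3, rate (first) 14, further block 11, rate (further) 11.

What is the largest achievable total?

755

Order all 10 blocks by rate: Clinic J/first 30 > Clinic D/first 23 > Clinic H/first 21 > Clinic J/second 20 > Clinic G/first 16 > Clinic E/first 14 > Clinic D/second 12 > Clinic E/second 11 > Clinic H/second 7 > Clinic G/second 6.
Clinic J/first (30): +7 ; 34 left.
Clinic D first at 23: fill all 6 ; 28 left.
Clinic H first at 21: fill all 2 ; 26 left.
Clinic J second at 20: fill all 2 ; 24 left.
Clinic G/first (16): +8 ; 16 left.
Fill Clinic E first block (3 at 14) ; 13 left.
Clinic D/second (12): +12 ; 1 left.
1 remain; put them into Clinic E second at 11.
Total = 30×7 + 23×6 + 21×2 + 20×2 + 16×8 + 14×3 + 12×12 + 11×1 = 755.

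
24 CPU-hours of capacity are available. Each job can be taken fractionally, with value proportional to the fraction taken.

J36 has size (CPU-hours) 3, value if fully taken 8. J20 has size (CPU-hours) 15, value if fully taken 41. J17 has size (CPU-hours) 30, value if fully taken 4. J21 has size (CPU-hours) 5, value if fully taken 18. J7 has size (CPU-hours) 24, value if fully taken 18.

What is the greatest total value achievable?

Sort by value density: J21 18/5≈3.6, J20 41/15≈2.73, J36 8/3≈2.67, J7 18/24≈0.75, J17 4/30≈0.133.
Take all of J21 (5 CPU-hours, value 18) ; 19 CPU-hours left.
Take all of J20 (15 CPU-hours, value 41) ; 4 CPU-hours left.
All 3 CPU-hours of J36 fit (value 8) ; 1 remain.
1 CPU-hours left: a 1/24 share of J7 gives 18×1/24 = 0.75.
Total value = 67.75.

67.75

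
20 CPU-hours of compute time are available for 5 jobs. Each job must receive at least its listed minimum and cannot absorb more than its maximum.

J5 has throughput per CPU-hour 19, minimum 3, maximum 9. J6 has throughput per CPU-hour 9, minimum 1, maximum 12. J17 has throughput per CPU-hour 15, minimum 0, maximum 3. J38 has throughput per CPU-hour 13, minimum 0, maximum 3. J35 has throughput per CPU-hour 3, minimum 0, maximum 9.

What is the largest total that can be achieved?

300

Meeting every minimum uses 3+1+0+0+0 = 4 CPU-hours, leaving 16.
Highest throughput per CPU-hour first: J5 19 > J17 15 > J38 13 > J6 9 > J35 3.
J5 takes 6 more to reach its cap of 9 ; 10 left.
J17 takes 3 more to reach its cap of 3 ; 7 left.
J38: +3 to 3 (cap) ; 4 left.
Only 4 left; J6 takes them to reach 5.
Total = 19×9 + 9×5 + 15×3 + 13×3 = 300.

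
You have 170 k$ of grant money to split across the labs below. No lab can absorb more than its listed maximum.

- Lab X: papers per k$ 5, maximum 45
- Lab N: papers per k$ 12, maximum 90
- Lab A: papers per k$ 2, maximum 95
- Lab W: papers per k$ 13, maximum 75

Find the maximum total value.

Rank by papers per k$: Lab W 13 > Lab N 12 > Lab X 5 > Lab A 2.
Lab W takes 75 to reach its cap of 75 — 95 left.
Lab N: +90 to 90 (cap) — 5 left.
Only 5 left; Lab X takes them to reach 5.
Total = 5×5 + 12×90 + 13×75 = 2080.

2080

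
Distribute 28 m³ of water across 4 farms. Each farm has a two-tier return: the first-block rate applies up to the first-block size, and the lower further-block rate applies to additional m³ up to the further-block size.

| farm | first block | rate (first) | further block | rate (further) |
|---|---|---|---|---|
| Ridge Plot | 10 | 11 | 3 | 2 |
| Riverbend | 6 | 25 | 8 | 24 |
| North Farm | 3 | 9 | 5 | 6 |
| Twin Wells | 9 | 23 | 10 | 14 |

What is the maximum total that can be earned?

Rank every tier by rate: Riverbend/first 25 > Riverbend/second 24 > Twin Wells/first 23 > Twin Wells/second 14 > Ridge Plot/first 11 > North Farm/first 9 > North Farm/second 6 > Ridge Plot/second 2.
Fill Riverbend first block (6 at 25) — 22 left.
Riverbend/second (24): +8 — 14 left.
Fill Twin Wells first block (9 at 23) — 5 left.
5 remain; put them into Twin Wells second at 14.
Total = 25×6 + 24×8 + 23×9 + 14×5 = 619.

619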